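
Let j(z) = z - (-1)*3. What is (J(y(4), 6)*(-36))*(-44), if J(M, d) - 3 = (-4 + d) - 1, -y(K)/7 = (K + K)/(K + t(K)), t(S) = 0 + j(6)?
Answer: 6336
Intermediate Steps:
j(z) = 3 + z (j(z) = z - 1*(-3) = z + 3 = 3 + z)
t(S) = 9 (t(S) = 0 + (3 + 6) = 0 + 9 = 9)
y(K) = -14*K/(9 + K) (y(K) = -7*(K + K)/(K + 9) = -7*2*K/(9 + K) = -14*K/(9 + K))
J(M, d) = -2 + d (J(M, d) = 3 + ((-4 + d) - 1) = 3 + (-5 + d) = -2 + d)
(J(y(4), 6)*(-36))*(-44) = ((-2 + 6)*(-36))*(-44) = (4*(-36))*(-44) = -144*(-44) = 6336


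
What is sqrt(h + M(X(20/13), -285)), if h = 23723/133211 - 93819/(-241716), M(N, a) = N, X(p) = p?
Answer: sqrt(60614360585886202147)/5366538346 ≈ 1.4508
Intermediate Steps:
h = 6077317159/10733076692 (h = 23723*(1/133211) - 93819*(-1/241716) = 23723/133211 + 31273/80572 = 6077317159/10733076692 ≈ 0.56622)
sqrt(h + M(X(20/13), -285)) = sqrt(6077317159/10733076692 + 20/13) = sqrt(22589742839/10733076692) = sqrt(60614360585886202147)/5366538346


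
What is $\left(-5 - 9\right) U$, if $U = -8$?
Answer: $112$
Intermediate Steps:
$\left(-5 - 9\right) U = \left(-5 - 9\right) \left(-8\right) = \left(-14\right) \left(-8\right) = 112$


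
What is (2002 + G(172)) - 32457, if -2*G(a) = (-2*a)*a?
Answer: -871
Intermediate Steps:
G(a) = a**2 (G(a) = -(-2*a)*a/2 = -(-1)*a**2 = a**2)
(2002 + G(172)) - 32457 = (2002 + 172**2) - 32457 = (2002 + 29584) - 32457 = 31586 - 32457 = -871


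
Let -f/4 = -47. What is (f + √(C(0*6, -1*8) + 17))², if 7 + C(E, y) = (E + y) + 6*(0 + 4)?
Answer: (188 + √26)² ≈ 37287.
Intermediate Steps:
f = 188 (f = -4*(-47) = 188)
C(E, y) = 17 + E + y (C(E, y) = -7 + ((E + y) + 6*(0 + 4)) = -7 + ((E + y) + 6*4) = -7 + ((E + y) + 24) = -7 + (24 + E + y) = 17 + E + y)
(f + √(C(0*6, -1*8) + 17))² = (188 + √((17 + 0*6 - 1*8) + 17))² = (188 + √((17 + 0 - 8) + 17))² = (188 + √(9 + 17))² = (188 + √26)²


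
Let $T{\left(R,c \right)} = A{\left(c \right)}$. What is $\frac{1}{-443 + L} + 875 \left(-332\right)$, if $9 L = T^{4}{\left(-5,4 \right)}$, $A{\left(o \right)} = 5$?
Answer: $- \frac{976661009}{3362} \approx -2.905 \cdot 10^{5}$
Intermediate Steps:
$T{\left(R,c \right)} = 5$
$L = \frac{625}{9}$ ($L = \frac{5^{4}}{9} = \frac{1}{9} \cdot 625 = \frac{625}{9} \approx 69.444$)
$\frac{1}{-443 + L} + 875 \left(-332\right) = \frac{1}{-443 + \frac{625}{9}} + 875 \left(-332\right) = \frac{1}{- \frac{3362}{9}} - 290500 = - \frac{9}{3362} - 290500 = - \frac{976661009}{3362}$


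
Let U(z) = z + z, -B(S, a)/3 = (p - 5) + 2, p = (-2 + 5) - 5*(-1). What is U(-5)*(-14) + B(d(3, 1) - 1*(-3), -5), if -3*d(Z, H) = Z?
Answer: 125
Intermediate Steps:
d(Z, H) = -Z/3
p = 8 (p = 3 + 5 = 8)
B(S, a) = -15 (B(S, a) = -3*((8 - 5) + 2) = -3*(3 + 2) = -3*5 = -15)
U(z) = 2*z
U(-5)*(-14) + B(d(3, 1) - 1*(-3), -5) = (2*(-5))*(-14) - 15 = -10*(-14) - 15 = 140 - 15 = 125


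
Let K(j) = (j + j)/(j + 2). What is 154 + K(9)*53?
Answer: 2648/11 ≈ 240.73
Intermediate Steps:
K(j) = 2*j/(2 + j) (K(j) = (2*j)/(2 + j) = 2*j/(2 + j))
154 + K(9)*53 = 154 + (2*9/(2 + 9))*53 = 154 + (2*9/11)*53 = 154 + (2*9*(1/11))*53 = 154 + (18/11)*53 = 154 + 954/11 = 2648/11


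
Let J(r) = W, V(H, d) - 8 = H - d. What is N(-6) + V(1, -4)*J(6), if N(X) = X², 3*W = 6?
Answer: 62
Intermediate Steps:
V(H, d) = 8 + H - d (V(H, d) = 8 + (H - d) = 8 + H - d)
W = 2 (W = (⅓)*6 = 2)
J(r) = 2
N(-6) + V(1, -4)*J(6) = (-6)² + (8 + 1 - 1*(-4))*2 = 36 + (8 + 1 + 4)*2 = 36 + 13*2 = 36 + 26 = 62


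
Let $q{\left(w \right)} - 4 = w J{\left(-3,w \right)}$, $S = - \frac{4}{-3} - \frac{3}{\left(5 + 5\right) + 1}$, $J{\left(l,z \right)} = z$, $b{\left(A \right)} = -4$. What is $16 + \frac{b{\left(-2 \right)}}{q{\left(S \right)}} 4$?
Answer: $\frac{71872}{5581} \approx 12.878$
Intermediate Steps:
$S = \frac{35}{33}$ ($S = \left(-4\right) \left(- \frac{1}{3}\right) - \frac{3}{10 + 1} = \frac{4}{3} - \frac{3}{11} = \frac{35}{33} \approx 1.0606$)
$q{\left(w \right)} = 4 + w^{2}$ ($q{\left(w \right)} = 4 + w w = 4 + w^{2}$)
$16 + \frac{b{\left(-2 \right)}}{q{\left(S \right)}} 4 = 16 + - \frac{4}{4 + \left(\frac{35}{33}\right)^{2}} \cdot 4 = 16 + - \frac{4}{4 + \frac{1225}{1089}} \cdot 4 = 16 + - \frac{4}{\frac{5581}{1089}} \cdot 4 = 16 + \left(-4\right) \frac{1089}{5581} \cdot 4 = 16 - \frac{17424}{5581} = \frac{71872}{5581}$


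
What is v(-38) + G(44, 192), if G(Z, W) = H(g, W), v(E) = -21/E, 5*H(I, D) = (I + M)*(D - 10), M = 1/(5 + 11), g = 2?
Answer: 57477/760 ≈ 75.628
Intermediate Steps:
M = 1/16 ≈ 0.062500
H(I, D) = (-10 + D)*(1/16 + I)/5 (H(I, D) = ((I + 1/16)*(D - 10))/5 = ((1/16 + I)*(-10 + D))/5 = ((-10 + D)*(1/16 + I))/5 = (-10 + D)*(1/16 + I)/5)
G(Z, W) = -33/8 + 33*W/80 (G(Z, W) = -⅛ - 2*2 + W/80 + (⅕)*W*2 = -⅛ - 4 + W/80 + 2*W/5 = -33/8 + 33*W/80)
v(-38) + G(44, 192) = -21/(-38) + (-33/8 + (33/80)*192) = -21*(-1/38) + (-33/8 + 396/5) = 21/38 + 3003/40 = 57477/760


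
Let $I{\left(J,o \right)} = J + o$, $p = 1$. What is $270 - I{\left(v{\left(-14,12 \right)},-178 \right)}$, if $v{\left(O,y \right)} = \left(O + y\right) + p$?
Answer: $449$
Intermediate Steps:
$v{\left(O,y \right)} = 1 + O + y$ ($v{\left(O,y \right)} = \left(O + y\right) + 1 = 1 + O + y$)
$270 - I{\left(v{\left(-14,12 \right)},-178 \right)} = 270 - \left(\left(1 - 14 + 12\right) - 178\right) = 270 - \left(-1 - 178\right) = 270 - -179 = 270 + 179 = 449$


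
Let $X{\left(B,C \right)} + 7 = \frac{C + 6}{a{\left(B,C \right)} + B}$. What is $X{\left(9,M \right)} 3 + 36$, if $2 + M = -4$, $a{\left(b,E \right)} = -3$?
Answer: $15$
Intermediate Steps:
$M = -6$ ($M = -2 - 4 = -6$)
$X{\left(B,C \right)} = -7 + \frac{6 + C}{-3 + B}$ ($X{\left(B,C \right)} = -7 + \frac{C + 6}{-3 + B} = -7 + \frac{6 + C}{-3 + B}$)
$X{\left(9,M \right)} 3 + 36 = \frac{27 - 6 - 63}{-3 + 9} \cdot 3 + 36 = \frac{27 - 6 - 63}{6} \cdot 3 + 36 = \frac{1}{6} \left(-42\right) 3 + 36 = \left(-7\right) 3 + 36 = -21 + 36 = 15$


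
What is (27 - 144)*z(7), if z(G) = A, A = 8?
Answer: -936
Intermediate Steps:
z(G) = 8
(27 - 144)*z(7) = (27 - 144)*8 = -117*8 = -936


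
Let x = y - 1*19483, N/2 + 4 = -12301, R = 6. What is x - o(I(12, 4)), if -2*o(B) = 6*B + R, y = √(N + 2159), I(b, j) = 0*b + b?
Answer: -19444 + I*√22451 ≈ -19444.0 + 149.84*I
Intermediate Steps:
N = -24610 (N = -8 + 2*(-12301) = -8 - 24602 = -24610)
I(b, j) = b (I(b, j) = 0 + b = b)
y = I*√22451 (y = √(-24610 + 2159) = √(-22451) = I*√22451 ≈ 149.84*I)
o(B) = -3 - 3*B (o(B) = -(6*B + 6)/2 = -(6 + 6*B)/2 = -3 - 3*B)
x = -19483 + I*√22451 (x = I*√22451 - 1*19483 = I*√22451 - 19483 = -19483 + I*√22451 ≈ -19483.0 + 149.84*I)
x - o(I(12, 4)) = (-19483 + I*√22451) - (-3 - 3*12) = (-19483 + I*√22451) - (-3 - 36) = (-19483 + I*√22451) - 1*(-39) = (-19483 + I*√22451) + 39 = -19444 + I*√22451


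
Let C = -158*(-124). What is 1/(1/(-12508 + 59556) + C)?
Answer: 47048/921764417 ≈ 5.1041e-5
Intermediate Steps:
C = 19592
1/(1/(-12508 + 59556) + C) = 1/(1/(-12508 + 59556) + 19592) = 1/(1/47048 + 19592) = 1/(921764417/47048) = 47048/921764417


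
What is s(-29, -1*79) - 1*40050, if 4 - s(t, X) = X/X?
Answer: -40047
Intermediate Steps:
s(t, X) = 3 (s(t, X) = 4 - X/X = 4 - 1*1 = 4 - 1 = 3)
s(-29, -1*79) - 1*40050 = 3 - 1*40050 = 3 - 40050 = -40047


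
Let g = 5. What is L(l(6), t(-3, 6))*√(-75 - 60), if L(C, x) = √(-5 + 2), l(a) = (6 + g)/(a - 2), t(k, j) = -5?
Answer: -9*√5 ≈ -20.125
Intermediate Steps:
l(a) = 11/(-2 + a) (l(a) = (6 + 5)/(a - 2) = 11/(-2 + a))
L(C, x) = I*√3 (L(C, x) = √(-3) = I*√3)
L(l(6), t(-3, 6))*√(-75 - 60) = (I*√3)*√(-75 - 60) = (I*√3)*√(-135) = (I*√3)*(3*I*√15) = -9*√5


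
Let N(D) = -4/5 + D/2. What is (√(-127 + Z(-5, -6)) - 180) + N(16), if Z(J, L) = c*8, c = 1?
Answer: -864/5 + I*√119 ≈ -172.8 + 10.909*I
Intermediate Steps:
Z(J, L) = 8 (Z(J, L) = 1*8 = 8)
N(D) = -⅘ + D/2 (N(D) = -4*⅕ + D*(½) = -⅘ + D/2)
(√(-127 + Z(-5, -6)) - 180) + N(16) = (√(-127 + 8) - 180) + (-⅘ + (½)*16) = (√(-119) - 180) + (-⅘ + 8) = (I*√119 - 180) + 36/5 = (-180 + I*√119) + 36/5 = -864/5 + I*√119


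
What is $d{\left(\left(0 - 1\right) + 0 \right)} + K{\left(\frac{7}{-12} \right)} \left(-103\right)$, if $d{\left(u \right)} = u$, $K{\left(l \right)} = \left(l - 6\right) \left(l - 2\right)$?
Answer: $- \frac{252391}{144} \approx -1752.7$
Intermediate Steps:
$K{\left(l \right)} = \left(-6 + l\right) \left(-2 + l\right)$
$d{\left(\left(0 - 1\right) + 0 \right)} + K{\left(\frac{7}{-12} \right)} \left(-103\right) = \left(\left(0 - 1\right) + 0\right) + \left(12 + \left(\frac{7}{-12}\right)^{2} - 8 \frac{7}{-12}\right) \left(-103\right) = \left(-1 + 0\right) + \left(12 + \left(7 \left(- \frac{1}{12}\right)\right)^{2} - 8 \cdot 7 \left(- \frac{1}{12}\right)\right) \left(-103\right) = -1 + \left(12 + \left(- \frac{7}{12}\right)^{2} - - \frac{14}{3}\right) \left(-103\right) = -1 + \left(12 + \frac{49}{144} + \frac{14}{3}\right) \left(-103\right) = -1 + \frac{2449}{144} \left(-103\right) = -1 - \frac{252247}{144} = - \frac{252391}{144}$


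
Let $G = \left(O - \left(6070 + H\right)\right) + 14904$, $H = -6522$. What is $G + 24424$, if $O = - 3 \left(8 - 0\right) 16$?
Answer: $39396$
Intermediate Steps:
$O = -384$ ($O = - 3 \left(8 + 0\right) 16 = \left(-3\right) 8 \cdot 16 = \left(-24\right) 16 = -384$)
$G = 14972$ ($G = \left(-384 - -452\right) + 14904 = \left(-384 + \left(-6070 + 6522\right)\right) + 14904 = \left(-384 + 452\right) + 14904 = 68 + 14904 = 14972$)
$G + 24424 = 14972 + 24424 = 39396$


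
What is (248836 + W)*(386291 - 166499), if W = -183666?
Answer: 14323844640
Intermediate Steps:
(248836 + W)*(386291 - 166499) = (248836 - 183666)*(386291 - 166499) = 65170*219792 = 14323844640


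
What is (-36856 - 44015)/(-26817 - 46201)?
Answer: 80871/73018 ≈ 1.1075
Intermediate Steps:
(-36856 - 44015)/(-26817 - 46201) = -80871/(-73018) = -80871*(-1/73018) = 80871/73018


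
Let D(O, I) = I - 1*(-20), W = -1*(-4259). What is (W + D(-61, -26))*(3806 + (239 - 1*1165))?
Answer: 12248640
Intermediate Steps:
W = 4259
D(O, I) = 20 + I (D(O, I) = I + 20 = 20 + I)
(W + D(-61, -26))*(3806 + (239 - 1*1165)) = (4259 + (20 - 26))*(3806 + (239 - 1*1165)) = (4259 - 6)*(3806 + (239 - 1165)) = 4253*(3806 - 926) = 4253*2880 = 12248640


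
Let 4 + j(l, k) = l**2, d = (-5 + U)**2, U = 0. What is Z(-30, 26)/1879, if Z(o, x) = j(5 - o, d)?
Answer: 1221/1879 ≈ 0.64981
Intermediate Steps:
d = 25 (d = (-5 + 0)**2 = (-5)**2 = 25)
j(l, k) = -4 + l**2
Z(o, x) = -4 + (5 - o)**2
Z(-30, 26)/1879 = (-4 + (-5 - 30)**2)/1879 = (-4 + (-35)**2)*(1/1879) = (-4 + 1225)*(1/1879) = 1221*(1/1879) = 1221/1879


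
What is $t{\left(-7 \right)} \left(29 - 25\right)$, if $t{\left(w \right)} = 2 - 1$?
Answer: $4$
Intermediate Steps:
$t{\left(w \right)} = 1$
$t{\left(-7 \right)} \left(29 - 25\right) = 1 \left(29 - 25\right) = 1 \cdot 4 = 4$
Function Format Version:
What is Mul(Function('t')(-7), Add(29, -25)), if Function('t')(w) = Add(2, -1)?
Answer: 4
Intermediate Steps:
Function('t')(w) = 1
Mul(Function('t')(-7), Add(29, -25)) = Mul(1, Add(29, -25)) = Mul(1, 4) = 4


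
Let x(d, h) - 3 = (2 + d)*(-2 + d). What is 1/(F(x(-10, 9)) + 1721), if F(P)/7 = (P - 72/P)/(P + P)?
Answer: 2178/3755905 ≈ 0.00057989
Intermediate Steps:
x(d, h) = 3 + (-2 + d)*(2 + d) (x(d, h) = 3 + (2 + d)*(-2 + d) = 3 + (-2 + d)*(2 + d))
F(P) = 7*(P - 72/P)/(2*P) (F(P) = 7*((P - 72/P)/(P + P)) = 7*((P - 72/P)/((2*P))) = 7*((P - 72/P)*(1/(2*P))) = 7*((P - 72/P)/(2*P)) = 7*(P - 72/P)/(2*P))
1/(F(x(-10, 9)) + 1721) = 1/((7/2 - 252/(-1 + (-10)²)²) + 1721) = 1/((7/2 - 252/(-1 + 100)²) + 1721) = 1/((7/2 - 252/99²) + 1721) = 1/((7/2 - 252*1/9801) + 1721) = 1/((7/2 - 28/1089) + 1721) = 1/(7567/2178 + 1721) = 1/(3755905/2178) = 2178/3755905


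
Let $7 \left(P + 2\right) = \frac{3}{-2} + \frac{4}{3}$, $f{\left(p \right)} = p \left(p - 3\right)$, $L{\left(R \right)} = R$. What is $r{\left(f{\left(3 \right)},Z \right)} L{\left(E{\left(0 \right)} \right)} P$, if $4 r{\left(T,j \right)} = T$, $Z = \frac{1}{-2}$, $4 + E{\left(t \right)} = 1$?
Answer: $0$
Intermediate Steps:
$E{\left(t \right)} = -3$ ($E{\left(t \right)} = -4 + 1 = -3$)
$Z = - \frac{1}{2} \approx -0.5$
$f{\left(p \right)} = p \left(-3 + p\right)$
$r{\left(T,j \right)} = \frac{T}{4}$
$P = - \frac{85}{42}$ ($P = -2 + \frac{\frac{3}{-2} + \frac{4}{3}}{7} = -2 + \frac{3 \left(- \frac{1}{2}\right) + 4 \cdot \frac{1}{3}}{7} = -2 + \frac{- \frac{3}{2} + \frac{4}{3}}{7} = -2 + \frac{1}{7} \left(- \frac{1}{6}\right) = -2 - \frac{1}{42} = - \frac{85}{42} \approx -2.0238$)
$r{\left(f{\left(3 \right)},Z \right)} L{\left(E{\left(0 \right)} \right)} P = \frac{3 \left(-3 + 3\right)}{4} \left(-3\right) \left(- \frac{85}{42}\right) = \frac{3 \cdot 0}{4} \left(-3\right) \left(- \frac{85}{42}\right) = \frac{1}{4} \cdot 0 \left(-3\right) \left(- \frac{85}{42}\right) = 0 \left(-3\right) \left(- \frac{85}{42}\right) = 0 \left(- \frac{85}{42}\right) = 0$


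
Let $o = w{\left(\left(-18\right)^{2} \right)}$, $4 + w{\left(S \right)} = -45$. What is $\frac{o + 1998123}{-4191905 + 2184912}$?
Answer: $- \frac{1998074}{2006993} \approx -0.99556$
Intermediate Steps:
$w{\left(S \right)} = -49$ ($w{\left(S \right)} = -4 - 45 = -49$)
$o = -49$
$\frac{o + 1998123}{-4191905 + 2184912} = \frac{-49 + 1998123}{-4191905 + 2184912} = \frac{1998074}{-2006993} = 1998074 \left(- \frac{1}{2006993}\right) = - \frac{1998074}{2006993}$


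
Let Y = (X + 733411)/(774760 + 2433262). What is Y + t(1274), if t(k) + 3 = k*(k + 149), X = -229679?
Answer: 2907910189755/1604011 ≈ 1.8129e+6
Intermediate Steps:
t(k) = -3 + k*(149 + k) (t(k) = -3 + k*(k + 149) = -3 + k*(149 + k))
Y = 251866/1604011 (Y = (-229679 + 733411)/(774760 + 2433262) = 503732/3208022 = 503732*(1/3208022) = 251866/1604011 ≈ 0.15702)
Y + t(1274) = 251866/1604011 + (-3 + 1274² + 149*1274) = 251866/1604011 + (-3 + 1623076 + 189826) = 251866/1604011 + 1812899 = 2907910189755/1604011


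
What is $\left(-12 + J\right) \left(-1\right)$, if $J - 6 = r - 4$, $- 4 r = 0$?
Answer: $10$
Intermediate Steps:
$r = 0$ ($r = \left(- \frac{1}{4}\right) 0 = 0$)
$J = 2$ ($J = 6 + \left(0 - 4\right) = 6 - 4 = 2$)
$\left(-12 + J\right) \left(-1\right) = \left(-12 + 2\right) \left(-1\right) = \left(-10\right) \left(-1\right) = 10$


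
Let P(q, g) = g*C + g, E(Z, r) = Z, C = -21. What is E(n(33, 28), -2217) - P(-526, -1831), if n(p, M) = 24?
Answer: -36596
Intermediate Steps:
P(q, g) = -20*g (P(q, g) = g*(-21) + g = -21*g + g = -20*g)
E(n(33, 28), -2217) - P(-526, -1831) = 24 - (-20)*(-1831) = 24 - 1*36620 = 24 - 36620 = -36596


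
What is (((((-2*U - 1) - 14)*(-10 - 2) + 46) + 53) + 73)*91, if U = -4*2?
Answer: 14560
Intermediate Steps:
U = -8
(((((-2*U - 1) - 14)*(-10 - 2) + 46) + 53) + 73)*91 = (((((-2*(-8) - 1) - 14)*(-10 - 2) + 46) + 53) + 73)*91 = (((((16 - 1) - 14)*(-12) + 46) + 53) + 73)*91 = ((((15 - 14)*(-12) + 46) + 53) + 73)*91 = (((1*(-12) + 46) + 53) + 73)*91 = (((-12 + 46) + 53) + 73)*91 = ((34 + 53) + 73)*91 = (87 + 73)*91 = 160*91 = 14560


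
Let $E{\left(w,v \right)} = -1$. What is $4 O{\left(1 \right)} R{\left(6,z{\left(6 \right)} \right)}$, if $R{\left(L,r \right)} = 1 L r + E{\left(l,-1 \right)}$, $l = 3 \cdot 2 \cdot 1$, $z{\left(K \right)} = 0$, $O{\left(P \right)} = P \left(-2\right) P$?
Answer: $8$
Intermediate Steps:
$O{\left(P \right)} = - 2 P^{2}$ ($O{\left(P \right)} = - 2 P P = - 2 P^{2}$)
$l = 6$ ($l = 6 \cdot 1 = 6$)
$R{\left(L,r \right)} = -1 + L r$ ($R{\left(L,r \right)} = 1 L r - 1 = L r - 1 = -1 + L r$)
$4 O{\left(1 \right)} R{\left(6,z{\left(6 \right)} \right)} = 4 \left(- 2 \cdot 1^{2}\right) \left(-1 + 6 \cdot 0\right) = 4 \left(\left(-2\right) 1\right) \left(-1 + 0\right) = 4 \left(-2\right) \left(-1\right) = \left(-8\right) \left(-1\right) = 8$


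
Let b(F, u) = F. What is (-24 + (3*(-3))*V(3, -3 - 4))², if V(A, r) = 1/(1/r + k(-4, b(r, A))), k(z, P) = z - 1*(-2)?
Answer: 9801/25 ≈ 392.04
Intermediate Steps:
k(z, P) = 2 + z (k(z, P) = z + 2 = 2 + z)
V(A, r) = 1/(-2 + 1/r) (V(A, r) = 1/(1/r + (2 - 4)) = 1/(1/r - 2) = 1/(-2 + 1/r))
(-24 + (3*(-3))*V(3, -3 - 4))² = (-24 + (3*(-3))*((-3 - 4)/(1 - 2*(-3 - 4))))² = (-24 - (-63)/(1 - 2*(-7)))² = (-24 - (-63)/(1 + 14))² = (-24 - (-63)/15)² = (-24 - 9*(-7/15))² = (-24 + 21/5)² = (-99/5)² = 9801/25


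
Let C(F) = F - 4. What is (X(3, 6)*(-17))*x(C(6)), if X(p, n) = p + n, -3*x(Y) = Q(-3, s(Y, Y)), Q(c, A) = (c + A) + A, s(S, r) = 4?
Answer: 255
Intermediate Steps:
C(F) = -4 + F
Q(c, A) = c + 2*A (Q(c, A) = (A + c) + A = c + 2*A)
x(Y) = -5/3 (x(Y) = -(-3 + 2*4)/3 = -(-3 + 8)/3 = -1/3*5 = -5/3)
X(p, n) = n + p
(X(3, 6)*(-17))*x(C(6)) = ((6 + 3)*(-17))*(-5/3) = (9*(-17))*(-5/3) = -153*(-5/3) = 255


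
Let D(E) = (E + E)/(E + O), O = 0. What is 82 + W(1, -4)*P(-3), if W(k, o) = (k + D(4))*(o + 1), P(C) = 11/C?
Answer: 115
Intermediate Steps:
D(E) = 2 (D(E) = (E + E)/(E + 0) = (2*E)/E = 2)
W(k, o) = (1 + o)*(2 + k) (W(k, o) = (k + 2)*(o + 1) = (2 + k)*(1 + o) = (1 + o)*(2 + k))
82 + W(1, -4)*P(-3) = 82 + (2 + 1 + 2*(-4) + 1*(-4))*(11/(-3)) = 82 + (2 + 1 - 8 - 4)*(11*(-⅓)) = 82 - 9*(-11/3) = 82 + 33 = 115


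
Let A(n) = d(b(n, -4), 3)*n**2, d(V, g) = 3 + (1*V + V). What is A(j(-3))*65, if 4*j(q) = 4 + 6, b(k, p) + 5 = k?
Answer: -1625/2 ≈ -812.50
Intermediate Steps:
b(k, p) = -5 + k
j(q) = 5/2 (j(q) = (4 + 6)/4 = (1/4)*10 = 5/2)
d(V, g) = 3 + 2*V (d(V, g) = 3 + (V + V) = 3 + 2*V)
A(n) = n**2*(-7 + 2*n) (A(n) = (3 + 2*(-5 + n))*n**2 = (3 + (-10 + 2*n))*n**2 = (-7 + 2*n)*n**2 = n**2*(-7 + 2*n))
A(j(-3))*65 = ((5/2)**2*(-7 + 2*(5/2)))*65 = (25*(-7 + 5)/4)*65 = ((25/4)*(-2))*65 = -25/2*65 = -1625/2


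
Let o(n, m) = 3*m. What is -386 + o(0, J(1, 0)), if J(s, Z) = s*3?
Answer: -377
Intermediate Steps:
J(s, Z) = 3*s
-386 + o(0, J(1, 0)) = -386 + 3*(3*1) = -386 + 3*3 = -386 + 9 = -377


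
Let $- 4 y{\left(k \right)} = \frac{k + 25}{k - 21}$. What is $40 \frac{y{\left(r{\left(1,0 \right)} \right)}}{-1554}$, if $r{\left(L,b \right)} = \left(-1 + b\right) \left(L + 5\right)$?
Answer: $- \frac{95}{20979} \approx -0.0045283$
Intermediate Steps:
$r{\left(L,b \right)} = \left(-1 + b\right) \left(5 + L\right)$
$y{\left(k \right)} = - \frac{25 + k}{4 \left(-21 + k\right)}$ ($y{\left(k \right)} = - \frac{\left(k + 25\right) \frac{1}{k - 21}}{4} = - \frac{\left(25 + k\right) \frac{1}{-21 + k}}{4} = - \frac{\frac{1}{-21 + k} \left(25 + k\right)}{4} = - \frac{25 + k}{4 \left(-21 + k\right)}$)
$40 \frac{y{\left(r{\left(1,0 \right)} \right)}}{-1554} = 40 \frac{\frac{1}{4} \frac{1}{-21 + \left(-5 - 1 + 5 \cdot 0 + 1 \cdot 0\right)} \left(-25 - \left(-5 - 1 + 5 \cdot 0 + 1 \cdot 0\right)\right)}{-1554} = 40 \frac{-25 - \left(-5 - 1 + 0 + 0\right)}{4 \left(-21 + \left(-5 - 1 + 0 + 0\right)\right)} \left(- \frac{1}{1554}\right) = 40 \frac{-25 - -6}{4 \left(-21 - 6\right)} \left(- \frac{1}{1554}\right) = 40 \frac{-25 + 6}{4 \left(-27\right)} \left(- \frac{1}{1554}\right) = 40 \cdot \frac{1}{4} \left(- \frac{1}{27}\right) \left(-19\right) \left(- \frac{1}{1554}\right) = 40 \cdot \frac{19}{108} \left(- \frac{1}{1554}\right) = 40 \left(- \frac{19}{167832}\right) = - \frac{95}{20979}$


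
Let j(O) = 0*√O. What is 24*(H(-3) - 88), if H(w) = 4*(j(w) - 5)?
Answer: -2592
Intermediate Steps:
j(O) = 0
H(w) = -20 (H(w) = 4*(0 - 5) = 4*(-5) = -20)
24*(H(-3) - 88) = 24*(-20 - 88) = 24*(-108) = -2592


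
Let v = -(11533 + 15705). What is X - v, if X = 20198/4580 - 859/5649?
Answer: 352411570121/12936210 ≈ 27242.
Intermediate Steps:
X = 55082141/12936210 (X = 20198*(1/4580) - 859*1/5649 = 10099/2290 - 859/5649 = 55082141/12936210 ≈ 4.2580)
v = -27238 (v = -1*27238 = -27238)
X - v = 55082141/12936210 - 1*(-27238) = 55082141/12936210 + 27238 = 352411570121/12936210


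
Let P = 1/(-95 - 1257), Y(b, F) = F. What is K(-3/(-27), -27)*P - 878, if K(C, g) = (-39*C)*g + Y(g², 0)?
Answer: -91321/104 ≈ -878.09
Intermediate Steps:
P = -1/1352 (P = 1/(-1352) = -1/1352 ≈ -0.00073965)
K(C, g) = -39*C*g (K(C, g) = (-39*C)*g + 0 = -39*C*g + 0 = -39*C*g)
K(-3/(-27), -27)*P - 878 = -39*(-3/(-27))*(-27)*(-1/1352) - 878 = -39*(-3*(-1/27))*(-27)*(-1/1352) - 878 = -39*⅑*(-27)*(-1/1352) - 878 = 117*(-1/1352) - 878 = -9/104 - 878 = -91321/104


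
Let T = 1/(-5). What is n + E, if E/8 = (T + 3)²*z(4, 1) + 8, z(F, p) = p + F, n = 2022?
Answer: 11998/5 ≈ 2399.6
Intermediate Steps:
z(F, p) = F + p
T = -⅕ ≈ -0.20000
E = 1888/5 (E = 8*((-⅕ + 3)²*(4 + 1) + 8) = 8*((14/5)²*5 + 8) = 8*((196/25)*5 + 8) = 8*(196/5 + 8) = 8*(236/5) = 1888/5 ≈ 377.60)
n + E = 2022 + 1888/5 = 11998/5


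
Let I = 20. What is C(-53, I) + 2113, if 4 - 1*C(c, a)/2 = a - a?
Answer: 2121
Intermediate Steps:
C(c, a) = 8 (C(c, a) = 8 - 2*(a - a) = 8 - 2*0 = 8 + 0 = 8)
C(-53, I) + 2113 = 8 + 2113 = 2121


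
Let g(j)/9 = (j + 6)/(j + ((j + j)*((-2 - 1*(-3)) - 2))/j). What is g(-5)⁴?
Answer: 6561/2401 ≈ 2.7326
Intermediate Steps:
g(j) = 9*(6 + j)/(-2 + j) (g(j) = 9*((j + 6)/(j + ((j + j)*((-2 - 1*(-3)) - 2))/j)) = 9*((6 + j)/(j + ((2*j)*((-2 + 3) - 2))/j)) = 9*((6 + j)/(j + ((2*j)*(1 - 2))/j)) = 9*((6 + j)/(j + ((2*j)*(-1))/j)) = 9*((6 + j)/(j + (-2*j)/j)) = 9*((6 + j)/(j - 2)) = 9*((6 + j)/(-2 + j)) = 9*(6 + j)/(-2 + j))
g(-5)⁴ = (9*(6 - 5)/(-2 - 5))⁴ = (9*1/(-7))⁴ = (9*(-⅐)*1)⁴ = (-9/7)⁴ = 6561/2401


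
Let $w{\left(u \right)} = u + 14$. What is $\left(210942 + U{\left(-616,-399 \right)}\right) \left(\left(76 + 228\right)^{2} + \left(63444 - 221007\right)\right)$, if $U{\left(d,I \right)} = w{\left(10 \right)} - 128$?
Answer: $-13735463186$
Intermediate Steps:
$w{\left(u \right)} = 14 + u$
$U{\left(d,I \right)} = -104$ ($U{\left(d,I \right)} = \left(14 + 10\right) - 128 = 24 - 128 = -104$)
$\left(210942 + U{\left(-616,-399 \right)}\right) \left(\left(76 + 228\right)^{2} + \left(63444 - 221007\right)\right) = \left(210942 - 104\right) \left(\left(76 + 228\right)^{2} + \left(63444 - 221007\right)\right) = 210838 \left(304^{2} - 157563\right) = 210838 \left(92416 - 157563\right) = 210838 \left(-65147\right) = -13735463186$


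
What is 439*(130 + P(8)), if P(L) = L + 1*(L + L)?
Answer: 67606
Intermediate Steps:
P(L) = 3*L (P(L) = L + 1*(2*L) = L + 2*L = 3*L)
439*(130 + P(8)) = 439*(130 + 3*8) = 439*(130 + 24) = 439*154 = 67606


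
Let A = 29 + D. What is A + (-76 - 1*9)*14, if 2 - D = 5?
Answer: -1164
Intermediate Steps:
D = -3 (D = 2 - 1*5 = 2 - 5 = -3)
A = 26 (A = 29 - 3 = 26)
A + (-76 - 1*9)*14 = 26 + (-76 - 1*9)*14 = 26 + (-76 - 9)*14 = 26 - 85*14 = 26 - 1190 = -1164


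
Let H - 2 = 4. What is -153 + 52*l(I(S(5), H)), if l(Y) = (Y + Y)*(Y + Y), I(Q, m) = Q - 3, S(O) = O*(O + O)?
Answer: 459319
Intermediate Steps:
H = 6 (H = 2 + 4 = 6)
S(O) = 2*O² (S(O) = O*(2*O) = 2*O²)
I(Q, m) = -3 + Q
l(Y) = 4*Y² (l(Y) = (2*Y)*(2*Y) = 4*Y²)
-153 + 52*l(I(S(5), H)) = -153 + 52*(4*(-3 + 2*5²)²) = -153 + 52*(4*(-3 + 2*25)²) = -153 + 52*(4*(-3 + 50)²) = -153 + 52*(4*47²) = -153 + 52*(4*2209) = -153 + 52*8836 = -153 + 459472 = 459319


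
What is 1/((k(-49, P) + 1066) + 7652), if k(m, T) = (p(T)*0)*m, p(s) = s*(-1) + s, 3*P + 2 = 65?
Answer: 1/8718 ≈ 0.00011471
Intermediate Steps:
P = 21 (P = -2/3 + (1/3)*65 = -2/3 + 65/3 = 21)
p(s) = 0 (p(s) = -s + s = 0)
k(m, T) = 0 (k(m, T) = (0*0)*m = 0*m = 0)
1/((k(-49, P) + 1066) + 7652) = 1/((0 + 1066) + 7652) = 1/(1066 + 7652) = 1/8718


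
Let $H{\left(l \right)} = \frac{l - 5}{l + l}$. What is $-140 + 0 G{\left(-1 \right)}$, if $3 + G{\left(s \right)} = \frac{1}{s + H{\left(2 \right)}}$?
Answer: $-140$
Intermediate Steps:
$H{\left(l \right)} = \frac{-5 + l}{2 l}$
$G{\left(s \right)} = -3 + \frac{1}{- \frac{3}{4} + s}$ ($G{\left(s \right)} = -3 + \frac{1}{s + \frac{-5 + 2}{2 \cdot 2}} = -3 + \frac{1}{s + \frac{1}{2} \cdot \frac{1}{2} \left(-3\right)} = -3 + \frac{1}{s - \frac{3}{4}} = -3 + \frac{1}{- \frac{3}{4} + s}$)
$-140 + 0 G{\left(-1 \right)} = -140 + 0 \frac{13 - -12}{-3 + 4 \left(-1\right)} = -140 + 0 \frac{13 + 12}{-3 - 4} = -140 + 0 \frac{1}{-7} \cdot 25 = -140 + 0 \left(\left(- \frac{1}{7}\right) 25\right) = -140 + 0 \left(- \frac{25}{7}\right) = -140 + 0 = -140$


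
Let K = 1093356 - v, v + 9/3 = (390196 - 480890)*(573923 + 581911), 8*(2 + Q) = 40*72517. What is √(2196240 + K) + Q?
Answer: 362583 + 3*√11647833155 ≈ 6.8636e+5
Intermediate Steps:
Q = 362583 (Q = -2 + (40*72517)/8 = -2 + (⅛)*2900680 = -2 + 362585 = 362583)
v = -104827208799 (v = -3 + (390196 - 480890)*(573923 + 581911) = -3 - 90694*1155834 = -3 - 104827208796 = -104827208799)
K = 104828302155 (K = 1093356 - 1*(-104827208799) = 1093356 + 104827208799 = 104828302155)
√(2196240 + K) + Q = √(2196240 + 104828302155) + 362583 = √104830498395 + 362583 = 3*√11647833155 + 362583 = 362583 + 3*√11647833155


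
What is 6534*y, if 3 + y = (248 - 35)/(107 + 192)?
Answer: -4469256/299 ≈ -14947.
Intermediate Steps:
y = -684/299 (y = -3 + (248 - 35)/(107 + 192) = -3 + 213/299 = -684/299 ≈ -2.2876)
6534*y = 6534*(-684/299) = -4469256/299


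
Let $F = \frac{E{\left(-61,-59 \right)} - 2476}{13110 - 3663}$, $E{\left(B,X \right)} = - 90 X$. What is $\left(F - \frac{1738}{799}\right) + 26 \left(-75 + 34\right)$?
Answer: $- \frac{171499694}{160599} \approx -1067.9$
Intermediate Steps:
$F = \frac{2834}{9447}$ ($F = \frac{\left(-90\right) \left(-59\right) - 2476}{13110 - 3663} = \frac{5310 - 2476}{9447} = 2834 \cdot \frac{1}{9447} = \frac{2834}{9447} \approx 0.29999$)
$\left(F - \frac{1738}{799}\right) + 26 \left(-75 + 34\right) = \left(\frac{2834}{9447} - \frac{1738}{799}\right) + 26 \left(-75 + 34\right) = \left(\frac{2834}{9447} - \frac{1738}{799}\right) + 26 \left(-41\right) = \left(\frac{2834}{9447} - \frac{1738}{799}\right) - 1066 = - \frac{301160}{160599} - 1066 = - \frac{171499694}{160599}$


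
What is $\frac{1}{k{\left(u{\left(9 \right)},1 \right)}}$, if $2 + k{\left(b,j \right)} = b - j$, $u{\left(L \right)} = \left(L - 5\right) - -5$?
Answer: $\frac{1}{6} \approx 0.16667$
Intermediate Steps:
$u{\left(L \right)} = L$ ($u{\left(L \right)} = \left(L - 5\right) + 5 = \left(-5 + L\right) + 5 = L$)
$k{\left(b,j \right)} = -2 + b - j$ ($k{\left(b,j \right)} = -2 + \left(b - j\right) = -2 + b - j$)
$\frac{1}{k{\left(u{\left(9 \right)},1 \right)}} = \frac{1}{-2 + 9 - 1} = \frac{1}{6}$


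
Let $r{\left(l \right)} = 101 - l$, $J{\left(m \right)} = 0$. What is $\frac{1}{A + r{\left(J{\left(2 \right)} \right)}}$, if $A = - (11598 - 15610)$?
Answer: $\frac{1}{4113} \approx 0.00024313$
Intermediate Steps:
$A = 4012$ ($A = \left(-1\right) \left(-4012\right) = 4012$)
$\frac{1}{A + r{\left(J{\left(2 \right)} \right)}} = \frac{1}{4012 + \left(101 - 0\right)} = \frac{1}{4012 + \left(101 + 0\right)} = \frac{1}{4012 + 101} = \frac{1}{4113}$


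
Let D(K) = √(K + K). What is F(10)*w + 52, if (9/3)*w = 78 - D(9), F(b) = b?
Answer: 312 - 10*√2 ≈ 297.86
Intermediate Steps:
D(K) = √2*√K (D(K) = √(2*K) = √2*√K)
w = 26 - √2 (w = (78 - √2*√9)/3 = (78 - √2*3)/3 = (78 - 3*√2)/3 = 26 - √2 ≈ 24.586)
F(10)*w + 52 = 10*(26 - √2) + 52 = (260 - 10*√2) + 52 = 312 - 10*√2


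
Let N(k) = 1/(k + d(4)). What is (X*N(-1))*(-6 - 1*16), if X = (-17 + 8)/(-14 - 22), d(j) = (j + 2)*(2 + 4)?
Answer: -11/70 ≈ -0.15714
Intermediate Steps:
d(j) = 12 + 6*j (d(j) = (2 + j)*6 = 12 + 6*j)
N(k) = 1/(36 + k) (N(k) = 1/(k + (12 + 6*4)) = 1/(k + (12 + 24)) = 1/(k + 36) = 1/(36 + k))
X = ¼ (X = -9/(-36) = -9*(-1/36) = ¼ ≈ 0.25000)
(X*N(-1))*(-6 - 1*16) = (1/(4*(36 - 1)))*(-6 - 1*16) = ((¼)/35)*(-6 - 16) = ((¼)*(1/35))*(-22) = (1/140)*(-22) = -11/70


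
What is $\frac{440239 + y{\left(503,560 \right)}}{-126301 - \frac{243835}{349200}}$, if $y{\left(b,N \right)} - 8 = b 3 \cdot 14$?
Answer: $- \frac{32222290320}{8820910607} \approx -3.6529$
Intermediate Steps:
$y{\left(b,N \right)} = 8 + 42 b$ ($y{\left(b,N \right)} = 8 + b 3 \cdot 14 = 8 + 3 b 14 = 8 + 42 b$)
$\frac{440239 + y{\left(503,560 \right)}}{-126301 - \frac{243835}{349200}} = \frac{440239 + \left(8 + 42 \cdot 503\right)}{-126301 - \frac{243835}{349200}} = \frac{440239 + \left(8 + 21126\right)}{-126301 - \frac{48767}{69840}} = \frac{440239 + 21134}{-126301 - \frac{48767}{69840}} = \frac{461373}{- \frac{8820910607}{69840}} = 461373 \left(- \frac{69840}{8820910607}\right) = - \frac{32222290320}{8820910607}$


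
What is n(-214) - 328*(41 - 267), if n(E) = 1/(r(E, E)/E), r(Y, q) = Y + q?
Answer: 148257/2 ≈ 74129.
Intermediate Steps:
n(E) = ½ (n(E) = 1/((E + E)/E) = 1/((2*E)/E) = 1/2 = ½)
n(-214) - 328*(41 - 267) = ½ - 328*(41 - 267) = ½ - 328*(-226) = ½ + 74128 = 148257/2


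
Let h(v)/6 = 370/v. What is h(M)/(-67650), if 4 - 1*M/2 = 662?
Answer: 37/1483790 ≈ 2.4936e-5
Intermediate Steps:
M = -1316 (M = 8 - 2*662 = 8 - 1324 = -1316)
h(v) = 2220/v (h(v) = 6*(370/v) = 2220/v)
h(M)/(-67650) = (2220/(-1316))/(-67650) = (2220*(-1/1316))*(-1/67650) = -555/329*(-1/67650) = 37/1483790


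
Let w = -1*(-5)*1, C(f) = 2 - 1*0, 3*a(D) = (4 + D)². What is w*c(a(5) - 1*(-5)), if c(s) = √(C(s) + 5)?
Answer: 5*√7 ≈ 13.229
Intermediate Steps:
a(D) = (4 + D)²/3
C(f) = 2 (C(f) = 2 + 0 = 2)
w = 5 (w = 5*1 = 5)
c(s) = √7 (c(s) = √(2 + 5) = √7)
w*c(a(5) - 1*(-5)) = 5*√7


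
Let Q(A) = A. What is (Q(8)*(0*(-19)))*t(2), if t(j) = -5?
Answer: 0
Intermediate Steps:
(Q(8)*(0*(-19)))*t(2) = (8*(0*(-19)))*(-5) = (8*0)*(-5) = 0*(-5) = 0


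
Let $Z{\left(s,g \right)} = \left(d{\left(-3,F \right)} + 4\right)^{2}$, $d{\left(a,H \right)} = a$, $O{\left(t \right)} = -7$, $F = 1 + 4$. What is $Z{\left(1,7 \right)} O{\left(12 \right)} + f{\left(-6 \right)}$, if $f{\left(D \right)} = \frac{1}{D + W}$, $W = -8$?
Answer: $- \frac{99}{14} \approx -7.0714$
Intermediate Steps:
$F = 5$
$Z{\left(s,g \right)} = 1$ ($Z{\left(s,g \right)} = \left(-3 + 4\right)^{2} = 1^{2} = 1$)
$f{\left(D \right)} = \frac{1}{-8 + D}$ ($f{\left(D \right)} = \frac{1}{D - 8} = \frac{1}{-8 + D}$)
$Z{\left(1,7 \right)} O{\left(12 \right)} + f{\left(-6 \right)} = 1 \left(-7\right) + \frac{1}{-8 - 6} = -7 + \frac{1}{-14} = -7 - \frac{1}{14} = - \frac{99}{14}$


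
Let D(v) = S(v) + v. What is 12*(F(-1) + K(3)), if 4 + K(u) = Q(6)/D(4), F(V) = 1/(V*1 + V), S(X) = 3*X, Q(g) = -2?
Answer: -111/2 ≈ -55.500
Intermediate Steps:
D(v) = 4*v (D(v) = 3*v + v = 4*v)
F(V) = 1/(2*V) (F(V) = 1/(V + V) = 1/(2*V))
K(u) = -33/8 (K(u) = -4 - 2/(4*4) = -4 - 2/16 = -4 - 2*1/16 = -4 - ⅛ = -33/8)
12*(F(-1) + K(3)) = 12*((½)/(-1) - 33/8) = 12*((½)*(-1) - 33/8) = 12*(-½ - 33/8) = 12*(-37/8) = -111/2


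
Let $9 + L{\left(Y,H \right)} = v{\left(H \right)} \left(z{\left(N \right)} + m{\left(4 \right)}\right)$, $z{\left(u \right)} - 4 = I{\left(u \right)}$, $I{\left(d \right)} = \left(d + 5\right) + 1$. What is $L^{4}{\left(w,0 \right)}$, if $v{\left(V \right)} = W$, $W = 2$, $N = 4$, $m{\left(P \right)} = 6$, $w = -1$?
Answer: $923521$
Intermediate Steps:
$I{\left(d \right)} = 6 + d$ ($I{\left(d \right)} = \left(5 + d\right) + 1 = 6 + d$)
$z{\left(u \right)} = 10 + u$ ($z{\left(u \right)} = 4 + \left(6 + u\right) = 10 + u$)
$v{\left(V \right)} = 2$
$L{\left(Y,H \right)} = 31$ ($L{\left(Y,H \right)} = -9 + 2 \left(\left(10 + 4\right) + 6\right) = -9 + 2 \left(14 + 6\right) = -9 + 2 \cdot 20 = -9 + 40 = 31$)
$L^{4}{\left(w,0 \right)} = 31^{4} = 923521$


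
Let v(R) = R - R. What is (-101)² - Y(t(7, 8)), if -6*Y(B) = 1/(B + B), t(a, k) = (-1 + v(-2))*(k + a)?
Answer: 1836179/180 ≈ 10201.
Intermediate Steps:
v(R) = 0
t(a, k) = -a - k (t(a, k) = (-1 + 0)*(k + a) = -(a + k) = -a - k)
Y(B) = -1/(12*B) (Y(B) = -1/(6*(B + B)) = -1/(2*B)/6 = -1/(12*B))
(-101)² - Y(t(7, 8)) = (-101)² - (-1)/(12*(-1*7 - 1*8)) = 10201 - (-1)/(12*(-7 - 8)) = 10201 - (-1)/(12*(-15)) = 10201 - (-1)*(-1)/(12*15) = 10201 - 1*1/180 = 10201 - 1/180 = 1836179/180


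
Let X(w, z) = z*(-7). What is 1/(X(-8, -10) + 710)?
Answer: 1/780 ≈ 0.0012821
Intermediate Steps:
X(w, z) = -7*z
1/(X(-8, -10) + 710) = 1/(-7*(-10) + 710) = 1/(70 + 710) = 1/780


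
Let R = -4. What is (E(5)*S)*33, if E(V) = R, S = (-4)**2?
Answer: -2112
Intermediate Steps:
S = 16
E(V) = -4
(E(5)*S)*33 = -4*16*33 = -64*33 = -2112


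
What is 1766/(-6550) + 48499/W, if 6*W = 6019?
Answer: 947690573/19712225 ≈ 48.076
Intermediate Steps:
W = 6019/6 (W = (⅙)*6019 = 6019/6 ≈ 1003.2)
1766/(-6550) + 48499/W = 1766/(-6550) + 48499/(6019/6) = 1766*(-1/6550) + 48499*(6/6019) = -883/3275 + 290994/6019 = 947690573/19712225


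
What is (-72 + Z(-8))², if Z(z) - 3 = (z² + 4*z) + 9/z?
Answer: 93025/64 ≈ 1453.5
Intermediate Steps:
Z(z) = 3 + z² + 4*z + 9/z (Z(z) = 3 + ((z² + 4*z) + 9/z) = 3 + (z² + 4*z + 9/z) = 3 + z² + 4*z + 9/z)
(-72 + Z(-8))² = (-72 + (3 + (-8)² + 4*(-8) + 9/(-8)))² = (-72 + (3 + 64 - 32 + 9*(-⅛)))² = (-72 + (3 + 64 - 32 - 9/8))² = (-72 + 271/8)² = (-305/8)² = 93025/64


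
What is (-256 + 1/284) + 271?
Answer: 4261/284 ≈ 15.004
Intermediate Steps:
(-256 + 1/284) + 271 = -72703/284 + 271 = 4261/284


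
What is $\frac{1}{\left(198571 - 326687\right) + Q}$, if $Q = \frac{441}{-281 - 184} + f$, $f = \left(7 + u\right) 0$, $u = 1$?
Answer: $- \frac{155}{19858127} \approx -7.8054 \cdot 10^{-6}$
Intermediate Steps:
$f = 0$ ($f = \left(7 + 1\right) 0 = 8 \cdot 0 = 0$)
$Q = - \frac{147}{155}$ ($Q = \frac{441}{-281 - 184} + 0 = \frac{441}{-465} + 0 = 441 \left(- \frac{1}{465}\right) + 0 = - \frac{147}{155} + 0 = - \frac{147}{155} \approx -0.94839$)
$\frac{1}{\left(198571 - 326687\right) + Q} = \frac{1}{\left(198571 - 326687\right) - \frac{147}{155}} = \frac{1}{-128116 - \frac{147}{155}} = \frac{1}{- \frac{19858127}{155}} = - \frac{155}{19858127}$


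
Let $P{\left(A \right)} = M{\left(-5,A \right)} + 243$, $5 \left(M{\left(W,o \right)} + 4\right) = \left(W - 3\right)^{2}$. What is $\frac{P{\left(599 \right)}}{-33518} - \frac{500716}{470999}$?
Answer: $- \frac{84507982181}{78934722410} \approx -1.0706$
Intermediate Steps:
$M{\left(W,o \right)} = -4 + \frac{\left(-3 + W\right)^{2}}{5}$ ($M{\left(W,o \right)} = -4 + \frac{\left(W - 3\right)^{2}}{5} = -4 + \frac{\left(-3 + W\right)^{2}}{5}$)
$P{\left(A \right)} = \frac{1259}{5}$ ($P{\left(A \right)} = \left(-4 + \frac{\left(-3 - 5\right)^{2}}{5}\right) + 243 = \left(-4 + \frac{\left(-8\right)^{2}}{5}\right) + 243 = \left(-4 + \frac{1}{5} \cdot 64\right) + 243 = \left(-4 + \frac{64}{5}\right) + 243 = \frac{44}{5} + 243 = \frac{1259}{5}$)
$\frac{P{\left(599 \right)}}{-33518} - \frac{500716}{470999} = \frac{1259}{5 \left(-33518\right)} - \frac{500716}{470999} = \frac{1259}{5} \left(- \frac{1}{33518}\right) - \frac{500716}{470999} = - \frac{1259}{167590} - \frac{500716}{470999} = - \frac{84507982181}{78934722410}$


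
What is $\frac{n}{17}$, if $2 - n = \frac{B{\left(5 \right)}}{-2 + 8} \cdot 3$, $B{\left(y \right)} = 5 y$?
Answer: $- \frac{21}{34} \approx -0.61765$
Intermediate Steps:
$n = - \frac{21}{2}$ ($n = 2 - \frac{5 \cdot 5}{-2 + 8} \cdot 3 = 2 - \frac{25}{6} \cdot 3 = 2 - \frac{25}{2} = - \frac{21}{2} \approx -10.5$)
$\frac{n}{17} = \frac{1}{17} \left(- \frac{21}{2}\right) = - \frac{21}{34}$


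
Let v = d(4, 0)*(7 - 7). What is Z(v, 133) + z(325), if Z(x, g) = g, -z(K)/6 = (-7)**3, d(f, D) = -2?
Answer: 2191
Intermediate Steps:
z(K) = 2058 (z(K) = -6*(-7)**3 = -6*(-343) = 2058)
v = 0 (v = -2*(7 - 7) = -2*0 = 0)
Z(v, 133) + z(325) = 133 + 2058 = 2191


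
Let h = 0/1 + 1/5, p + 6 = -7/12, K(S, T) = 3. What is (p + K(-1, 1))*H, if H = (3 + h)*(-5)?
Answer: 172/3 ≈ 57.333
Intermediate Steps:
p = -79/12 (p = -6 - 7/12 = -79/12 ≈ -6.5833)
h = 1/5 (h = 0*1 + 1*(1/5) = 0 + 1/5 = 1/5 ≈ 0.20000)
H = -16 (H = (3 + 1/5)*(-5) = (16/5)*(-5) = -16)
(p + K(-1, 1))*H = (-79/12 + 3)*(-16) = -43/12*(-16) = 172/3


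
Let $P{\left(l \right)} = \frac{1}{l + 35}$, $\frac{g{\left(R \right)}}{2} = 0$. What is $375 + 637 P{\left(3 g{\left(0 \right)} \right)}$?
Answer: $\frac{1966}{5} \approx 393.2$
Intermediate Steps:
$g{\left(R \right)} = 0$ ($g{\left(R \right)} = 2 \cdot 0 = 0$)
$P{\left(l \right)} = \frac{1}{35 + l}$
$375 + 637 P{\left(3 g{\left(0 \right)} \right)} = 375 + \frac{637}{35 + 3 \cdot 0} = 375 + \frac{637}{35 + 0} = 375 + \frac{637}{35} = 375 + 637 \cdot \frac{1}{35} = 375 + \frac{91}{5} = \frac{1966}{5}$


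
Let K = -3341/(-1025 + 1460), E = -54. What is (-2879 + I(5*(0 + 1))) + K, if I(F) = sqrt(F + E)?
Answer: -1255706/435 + 7*I ≈ -2886.7 + 7.0*I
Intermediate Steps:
K = -3341/435 ≈ -7.6805
I(F) = sqrt(-54 + F) (I(F) = sqrt(F - 54) = sqrt(-54 + F))
(-2879 + I(5*(0 + 1))) + K = (-2879 + sqrt(-54 + 5*(0 + 1))) - 3341/435 = (-2879 + sqrt(-54 + 5*1)) - 3341/435 = (-2879 + sqrt(-54 + 5)) - 3341/435 = (-2879 + sqrt(-49)) - 3341/435 = (-2879 + 7*I) - 3341/435 = -1255706/435 + 7*I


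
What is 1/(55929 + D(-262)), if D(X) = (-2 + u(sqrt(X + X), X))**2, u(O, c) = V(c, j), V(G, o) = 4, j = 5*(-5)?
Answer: 1/55933 ≈ 1.7879e-5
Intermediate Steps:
j = -25
u(O, c) = 4
D(X) = 4 (D(X) = (-2 + 4)**2 = 2**2 = 4)
1/(55929 + D(-262)) = 1/(55929 + 4) = 1/55933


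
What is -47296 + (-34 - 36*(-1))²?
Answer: -47292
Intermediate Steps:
-47296 + (-34 - 36*(-1))² = -47296 + (-34 + 36)² = -47296 + 2² = -47296 + 4 = -47292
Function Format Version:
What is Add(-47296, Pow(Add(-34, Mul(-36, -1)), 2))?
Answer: -47292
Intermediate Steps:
Add(-47296, Pow(Add(-34, Mul(-36, -1)), 2)) = Add(-47296, Pow(Add(-34, 36), 2)) = Add(-47296, Pow(2, 2)) = Add(-47296, 4) = -47292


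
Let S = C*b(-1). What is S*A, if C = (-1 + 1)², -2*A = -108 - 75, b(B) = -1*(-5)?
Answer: 0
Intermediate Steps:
b(B) = 5
A = 183/2 (A = -(-108 - 75)/2 = -½*(-183) = 183/2 ≈ 91.500)
C = 0 (C = 0² = 0)
S = 0 (S = 0*5 = 0)
S*A = 0*(183/2) = 0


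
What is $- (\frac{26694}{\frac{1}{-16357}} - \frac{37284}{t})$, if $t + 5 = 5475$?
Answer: $\frac{1194193346772}{2735} \approx 4.3663 \cdot 10^{8}$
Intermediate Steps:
$t = 5470$ ($t = -5 + 5475 = 5470$)
$- (\frac{26694}{\frac{1}{-16357}} - \frac{37284}{t}) = - (\frac{26694}{\frac{1}{-16357}} - \frac{37284}{5470}) = - (\frac{26694}{- \frac{1}{16357}} - \frac{18642}{2735}) = - (26694 \left(-16357\right) - \frac{18642}{2735}) = - (-436633758 - \frac{18642}{2735}) = \left(-1\right) \left(- \frac{1194193346772}{2735}\right) = \frac{1194193346772}{2735}$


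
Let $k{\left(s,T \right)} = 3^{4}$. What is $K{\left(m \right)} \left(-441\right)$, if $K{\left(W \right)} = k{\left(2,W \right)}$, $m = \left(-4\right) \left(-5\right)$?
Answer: $-35721$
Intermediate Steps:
$m = 20$
$k{\left(s,T \right)} = 81$
$K{\left(W \right)} = 81$
$K{\left(m \right)} \left(-441\right) = 81 \left(-441\right) = -35721$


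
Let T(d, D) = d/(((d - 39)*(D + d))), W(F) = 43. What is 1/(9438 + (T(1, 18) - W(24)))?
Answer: 722/6783189 ≈ 0.00010644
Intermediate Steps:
T(d, D) = d/((-39 + d)*(D + d)) (T(d, D) = d/(((-39 + d)*(D + d))) = d*(1/((-39 + d)*(D + d))) = d/((-39 + d)*(D + d)))
1/(9438 + (T(1, 18) - W(24))) = 1/(9438 + (1/(1² - 39*18 - 39*1 + 18*1) - 1*43)) = 1/(9438 + (1/(1 - 702 - 39 + 18) - 43)) = 1/(9438 + (1/(-722) - 43)) = 1/(9438 + (1*(-1/722) - 43)) = 1/(9438 + (-1/722 - 43)) = 1/(9438 - 31047/722) = 1/(6783189/722) = 722/6783189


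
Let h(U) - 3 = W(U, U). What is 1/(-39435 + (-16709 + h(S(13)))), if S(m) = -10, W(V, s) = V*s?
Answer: -1/56041 ≈ -1.7844e-5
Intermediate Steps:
h(U) = 3 + U**2 (h(U) = 3 + U*U = 3 + U**2)
1/(-39435 + (-16709 + h(S(13)))) = 1/(-39435 + (-16709 + (3 + (-10)**2))) = 1/(-39435 + (-16709 + (3 + 100))) = 1/(-39435 + (-16709 + 103)) = 1/(-39435 - 16606) = 1/(-56041) = -1/56041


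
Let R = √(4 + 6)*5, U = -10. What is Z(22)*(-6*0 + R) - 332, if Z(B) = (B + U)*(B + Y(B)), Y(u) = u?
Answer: -332 + 2640*√10 ≈ 8016.4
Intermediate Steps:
R = 5*√10 (R = √10*5 = 5*√10 ≈ 15.811)
Z(B) = 2*B*(-10 + B) (Z(B) = (B - 10)*(B + B) = (-10 + B)*(2*B) = 2*B*(-10 + B))
Z(22)*(-6*0 + R) - 332 = (2*22*(-10 + 22))*(-6*0 + 5*√10) - 332 = (2*22*12)*(0 + 5*√10) - 332 = 528*(5*√10) - 332 = 2640*√10 - 332 = -332 + 2640*√10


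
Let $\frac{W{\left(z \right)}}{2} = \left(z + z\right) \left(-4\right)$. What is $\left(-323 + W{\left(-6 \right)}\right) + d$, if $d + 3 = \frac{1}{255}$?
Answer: $- \frac{58649}{255} \approx -230.0$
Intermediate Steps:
$d = - \frac{764}{255}$ ($d = -3 + \frac{1}{255} = - \frac{764}{255} \approx -2.9961$)
$W{\left(z \right)} = - 16 z$ ($W{\left(z \right)} = 2 \left(z + z\right) \left(-4\right) = 2 \cdot 2 z \left(-4\right) = 2 \left(- 8 z\right) = - 16 z$)
$\left(-323 + W{\left(-6 \right)}\right) + d = \left(-323 - -96\right) - \frac{764}{255} = \left(-323 + 96\right) - \frac{764}{255} = -227 - \frac{764}{255} = - \frac{58649}{255}$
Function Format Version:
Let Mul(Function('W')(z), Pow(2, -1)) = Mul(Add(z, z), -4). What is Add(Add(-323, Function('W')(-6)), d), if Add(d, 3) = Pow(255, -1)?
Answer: Rational(-58649, 255) ≈ -230.00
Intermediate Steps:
d = Rational(-764, 255) (d = Add(-3, Pow(255, -1)) = Add(-3, Rational(1, 255)) = Rational(-764, 255) ≈ -2.9961)
Function('W')(z) = Mul(-16, z) (Function('W')(z) = Mul(2, Mul(Add(z, z), -4)) = Mul(2, Mul(Mul(2, z), -4)) = Mul(2, Mul(-8, z)) = Mul(-16, z))
Add(Add(-323, Function('W')(-6)), d) = Add(Add(-323, Mul(-16, -6)), Rational(-764, 255)) = Add(Add(-323, 96), Rational(-764, 255)) = Add(-227, Rational(-764, 255)) = Rational(-58649, 255)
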